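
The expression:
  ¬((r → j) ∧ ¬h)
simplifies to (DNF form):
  h ∨ (r ∧ ¬j)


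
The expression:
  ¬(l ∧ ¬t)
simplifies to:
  t ∨ ¬l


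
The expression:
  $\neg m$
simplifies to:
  $\neg m$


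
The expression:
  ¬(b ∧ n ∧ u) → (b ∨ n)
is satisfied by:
  {n: True, b: True}
  {n: True, b: False}
  {b: True, n: False}


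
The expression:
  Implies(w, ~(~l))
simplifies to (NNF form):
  l | ~w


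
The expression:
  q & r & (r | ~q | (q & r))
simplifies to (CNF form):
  q & r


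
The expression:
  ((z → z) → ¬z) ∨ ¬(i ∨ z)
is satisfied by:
  {z: False}


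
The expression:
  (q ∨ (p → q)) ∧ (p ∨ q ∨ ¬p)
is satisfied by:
  {q: True, p: False}
  {p: False, q: False}
  {p: True, q: True}


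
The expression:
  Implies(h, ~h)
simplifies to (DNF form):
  ~h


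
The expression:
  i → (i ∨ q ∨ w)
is always true.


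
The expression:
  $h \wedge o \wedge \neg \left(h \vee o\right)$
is never true.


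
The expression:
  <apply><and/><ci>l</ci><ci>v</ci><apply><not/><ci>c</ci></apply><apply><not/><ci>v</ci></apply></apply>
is never true.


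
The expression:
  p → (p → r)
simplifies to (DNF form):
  r ∨ ¬p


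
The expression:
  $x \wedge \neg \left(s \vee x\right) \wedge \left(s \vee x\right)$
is never true.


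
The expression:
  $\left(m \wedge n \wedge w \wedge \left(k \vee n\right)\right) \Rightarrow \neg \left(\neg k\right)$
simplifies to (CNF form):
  $k \vee \neg m \vee \neg n \vee \neg w$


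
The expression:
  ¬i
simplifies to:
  ¬i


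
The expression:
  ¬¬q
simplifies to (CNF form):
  q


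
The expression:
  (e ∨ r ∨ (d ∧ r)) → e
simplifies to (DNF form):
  e ∨ ¬r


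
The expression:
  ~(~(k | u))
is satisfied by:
  {k: True, u: True}
  {k: True, u: False}
  {u: True, k: False}


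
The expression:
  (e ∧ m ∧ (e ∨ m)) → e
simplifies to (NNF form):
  True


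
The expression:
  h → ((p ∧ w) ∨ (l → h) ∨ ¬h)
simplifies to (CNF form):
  True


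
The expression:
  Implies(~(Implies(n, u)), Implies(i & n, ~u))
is always true.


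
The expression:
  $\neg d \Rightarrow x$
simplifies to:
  $d \vee x$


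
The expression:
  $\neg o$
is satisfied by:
  {o: False}


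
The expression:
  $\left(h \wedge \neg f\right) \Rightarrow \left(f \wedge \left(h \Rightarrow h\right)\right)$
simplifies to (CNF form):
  $f \vee \neg h$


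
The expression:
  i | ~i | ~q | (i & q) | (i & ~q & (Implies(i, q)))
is always true.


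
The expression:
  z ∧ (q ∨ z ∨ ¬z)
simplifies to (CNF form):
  z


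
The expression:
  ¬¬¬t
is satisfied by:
  {t: False}


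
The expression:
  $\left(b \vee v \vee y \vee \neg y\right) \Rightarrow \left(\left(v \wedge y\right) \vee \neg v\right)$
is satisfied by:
  {y: True, v: False}
  {v: False, y: False}
  {v: True, y: True}


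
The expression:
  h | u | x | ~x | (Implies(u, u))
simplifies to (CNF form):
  True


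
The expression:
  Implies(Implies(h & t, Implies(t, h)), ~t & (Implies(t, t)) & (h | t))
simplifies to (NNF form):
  h & ~t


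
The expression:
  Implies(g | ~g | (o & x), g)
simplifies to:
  g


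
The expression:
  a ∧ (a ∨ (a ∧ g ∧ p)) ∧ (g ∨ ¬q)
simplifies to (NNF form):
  a ∧ (g ∨ ¬q)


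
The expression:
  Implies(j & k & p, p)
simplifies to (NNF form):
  True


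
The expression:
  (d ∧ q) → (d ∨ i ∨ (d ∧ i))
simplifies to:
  True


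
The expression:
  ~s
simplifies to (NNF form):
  ~s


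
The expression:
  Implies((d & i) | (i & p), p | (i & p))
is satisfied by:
  {p: True, d: False, i: False}
  {p: False, d: False, i: False}
  {i: True, p: True, d: False}
  {i: True, p: False, d: False}
  {d: True, p: True, i: False}
  {d: True, p: False, i: False}
  {d: True, i: True, p: True}


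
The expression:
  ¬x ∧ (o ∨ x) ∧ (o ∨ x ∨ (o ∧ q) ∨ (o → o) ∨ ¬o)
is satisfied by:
  {o: True, x: False}


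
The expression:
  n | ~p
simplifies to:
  n | ~p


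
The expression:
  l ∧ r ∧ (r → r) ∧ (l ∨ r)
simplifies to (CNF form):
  l ∧ r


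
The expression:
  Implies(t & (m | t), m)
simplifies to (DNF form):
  m | ~t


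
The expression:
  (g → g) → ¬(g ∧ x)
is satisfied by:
  {g: False, x: False}
  {x: True, g: False}
  {g: True, x: False}


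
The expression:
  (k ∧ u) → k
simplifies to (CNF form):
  True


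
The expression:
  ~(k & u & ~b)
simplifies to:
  b | ~k | ~u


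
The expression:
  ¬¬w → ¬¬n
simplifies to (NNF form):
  n ∨ ¬w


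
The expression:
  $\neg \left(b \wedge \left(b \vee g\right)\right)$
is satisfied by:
  {b: False}


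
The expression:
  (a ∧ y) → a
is always true.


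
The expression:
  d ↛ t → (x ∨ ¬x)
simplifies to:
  True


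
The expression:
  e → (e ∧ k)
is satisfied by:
  {k: True, e: False}
  {e: False, k: False}
  {e: True, k: True}


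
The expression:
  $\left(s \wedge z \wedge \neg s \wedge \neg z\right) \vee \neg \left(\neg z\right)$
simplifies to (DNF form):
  $z$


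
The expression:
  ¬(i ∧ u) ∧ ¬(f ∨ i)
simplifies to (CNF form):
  ¬f ∧ ¬i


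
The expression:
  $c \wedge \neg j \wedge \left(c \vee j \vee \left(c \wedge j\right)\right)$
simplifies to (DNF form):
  $c \wedge \neg j$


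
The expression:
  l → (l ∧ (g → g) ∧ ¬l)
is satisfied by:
  {l: False}


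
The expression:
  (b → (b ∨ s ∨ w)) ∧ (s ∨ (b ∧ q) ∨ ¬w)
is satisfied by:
  {b: True, s: True, q: True, w: False}
  {b: True, s: True, q: False, w: False}
  {s: True, q: True, w: False, b: False}
  {s: True, q: False, w: False, b: False}
  {b: True, q: True, w: False, s: False}
  {b: True, q: False, w: False, s: False}
  {q: True, b: False, w: False, s: False}
  {q: False, b: False, w: False, s: False}
  {b: True, s: True, w: True, q: True}
  {b: True, s: True, w: True, q: False}
  {s: True, w: True, q: True, b: False}
  {s: True, w: True, q: False, b: False}
  {b: True, w: True, q: True, s: False}


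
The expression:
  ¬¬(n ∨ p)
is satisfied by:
  {n: True, p: True}
  {n: True, p: False}
  {p: True, n: False}


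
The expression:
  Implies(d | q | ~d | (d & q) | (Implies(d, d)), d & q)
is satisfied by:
  {d: True, q: True}


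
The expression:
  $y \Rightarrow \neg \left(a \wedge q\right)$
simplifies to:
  $\neg a \vee \neg q \vee \neg y$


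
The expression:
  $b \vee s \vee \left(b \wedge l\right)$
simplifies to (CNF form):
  $b \vee s$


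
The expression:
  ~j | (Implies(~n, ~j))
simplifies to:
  n | ~j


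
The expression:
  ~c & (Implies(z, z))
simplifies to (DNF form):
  ~c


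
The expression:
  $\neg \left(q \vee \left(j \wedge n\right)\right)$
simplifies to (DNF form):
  $\left(\neg j \wedge \neg q\right) \vee \left(\neg n \wedge \neg q\right)$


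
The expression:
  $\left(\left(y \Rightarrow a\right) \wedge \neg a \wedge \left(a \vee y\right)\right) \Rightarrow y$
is always true.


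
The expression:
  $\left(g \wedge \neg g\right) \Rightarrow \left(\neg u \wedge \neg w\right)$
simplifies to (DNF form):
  $\text{True}$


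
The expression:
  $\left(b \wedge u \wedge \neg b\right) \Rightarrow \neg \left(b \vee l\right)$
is always true.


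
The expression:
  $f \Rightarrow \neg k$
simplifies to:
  $\neg f \vee \neg k$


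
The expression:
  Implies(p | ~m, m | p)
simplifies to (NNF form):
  m | p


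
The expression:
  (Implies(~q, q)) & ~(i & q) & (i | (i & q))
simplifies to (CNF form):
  False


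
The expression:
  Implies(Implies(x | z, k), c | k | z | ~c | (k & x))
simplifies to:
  True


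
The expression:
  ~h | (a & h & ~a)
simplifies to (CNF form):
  ~h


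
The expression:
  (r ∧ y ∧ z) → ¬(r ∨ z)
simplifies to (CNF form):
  ¬r ∨ ¬y ∨ ¬z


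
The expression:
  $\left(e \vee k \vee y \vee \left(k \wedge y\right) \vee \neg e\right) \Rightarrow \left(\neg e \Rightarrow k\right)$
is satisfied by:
  {k: True, e: True}
  {k: True, e: False}
  {e: True, k: False}


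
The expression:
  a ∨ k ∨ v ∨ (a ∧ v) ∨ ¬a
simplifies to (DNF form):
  True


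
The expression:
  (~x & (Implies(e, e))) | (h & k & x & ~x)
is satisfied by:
  {x: False}


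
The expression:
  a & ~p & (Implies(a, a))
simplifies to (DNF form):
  a & ~p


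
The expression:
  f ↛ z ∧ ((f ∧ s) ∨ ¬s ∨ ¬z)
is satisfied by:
  {f: True, z: False}


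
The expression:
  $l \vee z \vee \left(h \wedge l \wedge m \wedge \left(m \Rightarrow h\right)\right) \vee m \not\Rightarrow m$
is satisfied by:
  {z: True, l: True}
  {z: True, l: False}
  {l: True, z: False}


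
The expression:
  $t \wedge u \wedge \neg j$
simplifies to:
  $t \wedge u \wedge \neg j$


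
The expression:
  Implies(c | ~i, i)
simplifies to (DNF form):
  i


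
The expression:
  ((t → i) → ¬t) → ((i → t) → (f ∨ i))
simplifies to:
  f ∨ i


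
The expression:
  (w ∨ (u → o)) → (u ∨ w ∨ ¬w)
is always true.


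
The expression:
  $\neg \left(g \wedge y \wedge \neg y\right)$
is always true.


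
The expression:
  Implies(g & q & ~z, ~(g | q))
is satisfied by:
  {z: True, g: False, q: False}
  {g: False, q: False, z: False}
  {z: True, q: True, g: False}
  {q: True, g: False, z: False}
  {z: True, g: True, q: False}
  {g: True, z: False, q: False}
  {z: True, q: True, g: True}


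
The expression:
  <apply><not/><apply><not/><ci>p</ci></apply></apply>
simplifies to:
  <ci>p</ci>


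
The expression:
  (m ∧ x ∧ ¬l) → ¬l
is always true.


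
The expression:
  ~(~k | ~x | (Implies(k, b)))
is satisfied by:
  {x: True, k: True, b: False}


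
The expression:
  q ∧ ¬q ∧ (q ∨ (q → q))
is never true.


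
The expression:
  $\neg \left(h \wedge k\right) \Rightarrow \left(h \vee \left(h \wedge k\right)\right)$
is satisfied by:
  {h: True}


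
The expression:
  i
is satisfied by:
  {i: True}


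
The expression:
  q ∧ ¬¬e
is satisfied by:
  {e: True, q: True}


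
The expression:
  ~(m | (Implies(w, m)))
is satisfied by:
  {w: True, m: False}


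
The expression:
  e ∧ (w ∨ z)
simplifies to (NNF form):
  e ∧ (w ∨ z)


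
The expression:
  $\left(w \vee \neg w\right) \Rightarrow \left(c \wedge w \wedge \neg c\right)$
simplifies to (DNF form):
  $\text{False}$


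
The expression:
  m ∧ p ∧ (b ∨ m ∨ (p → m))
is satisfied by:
  {m: True, p: True}


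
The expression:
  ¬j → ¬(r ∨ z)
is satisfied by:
  {j: True, r: False, z: False}
  {z: True, j: True, r: False}
  {j: True, r: True, z: False}
  {z: True, j: True, r: True}
  {z: False, r: False, j: False}


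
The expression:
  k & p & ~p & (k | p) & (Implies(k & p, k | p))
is never true.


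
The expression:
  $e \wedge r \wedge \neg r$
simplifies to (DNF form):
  $\text{False}$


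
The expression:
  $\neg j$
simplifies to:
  $\neg j$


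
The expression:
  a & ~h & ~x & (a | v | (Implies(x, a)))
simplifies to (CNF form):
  a & ~h & ~x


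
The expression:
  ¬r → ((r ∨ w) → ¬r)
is always true.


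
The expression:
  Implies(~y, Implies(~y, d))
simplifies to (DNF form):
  d | y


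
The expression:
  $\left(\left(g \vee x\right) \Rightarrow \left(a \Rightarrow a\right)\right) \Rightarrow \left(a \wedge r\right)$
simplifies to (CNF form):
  $a \wedge r$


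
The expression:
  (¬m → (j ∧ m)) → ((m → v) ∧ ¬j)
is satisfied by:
  {v: True, m: False, j: False}
  {v: False, m: False, j: False}
  {j: True, v: True, m: False}
  {j: True, v: False, m: False}
  {m: True, v: True, j: False}


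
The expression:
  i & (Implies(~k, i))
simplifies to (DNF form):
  i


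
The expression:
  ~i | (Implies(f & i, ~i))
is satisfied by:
  {i: False, f: False}
  {f: True, i: False}
  {i: True, f: False}


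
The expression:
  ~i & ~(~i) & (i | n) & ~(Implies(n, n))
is never true.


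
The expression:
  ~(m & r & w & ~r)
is always true.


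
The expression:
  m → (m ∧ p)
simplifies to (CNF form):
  p ∨ ¬m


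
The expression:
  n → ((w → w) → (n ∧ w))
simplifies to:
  w ∨ ¬n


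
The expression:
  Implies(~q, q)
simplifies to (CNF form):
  q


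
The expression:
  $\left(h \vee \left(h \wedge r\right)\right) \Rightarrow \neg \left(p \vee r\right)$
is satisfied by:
  {r: False, h: False, p: False}
  {p: True, r: False, h: False}
  {r: True, p: False, h: False}
  {p: True, r: True, h: False}
  {h: True, p: False, r: False}


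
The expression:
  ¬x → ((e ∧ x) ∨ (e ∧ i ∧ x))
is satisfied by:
  {x: True}


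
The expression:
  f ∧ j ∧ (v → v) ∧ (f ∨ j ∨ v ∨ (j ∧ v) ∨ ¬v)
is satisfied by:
  {j: True, f: True}


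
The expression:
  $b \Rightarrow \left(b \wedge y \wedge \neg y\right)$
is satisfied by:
  {b: False}


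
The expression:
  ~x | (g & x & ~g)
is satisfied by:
  {x: False}


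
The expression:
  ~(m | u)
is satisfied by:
  {u: False, m: False}


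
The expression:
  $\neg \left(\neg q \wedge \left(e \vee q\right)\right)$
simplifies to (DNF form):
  $q \vee \neg e$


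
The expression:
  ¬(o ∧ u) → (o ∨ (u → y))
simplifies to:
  o ∨ y ∨ ¬u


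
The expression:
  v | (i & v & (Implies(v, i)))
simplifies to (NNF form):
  v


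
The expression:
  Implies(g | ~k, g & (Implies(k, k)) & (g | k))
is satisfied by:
  {k: True, g: True}
  {k: True, g: False}
  {g: True, k: False}


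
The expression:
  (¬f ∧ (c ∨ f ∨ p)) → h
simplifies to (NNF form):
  f ∨ h ∨ (¬c ∧ ¬p)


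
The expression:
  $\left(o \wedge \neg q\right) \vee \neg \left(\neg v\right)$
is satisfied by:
  {o: True, v: True, q: False}
  {v: True, q: False, o: False}
  {o: True, v: True, q: True}
  {v: True, q: True, o: False}
  {o: True, q: False, v: False}


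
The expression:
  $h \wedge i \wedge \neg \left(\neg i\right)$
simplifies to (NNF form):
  $h \wedge i$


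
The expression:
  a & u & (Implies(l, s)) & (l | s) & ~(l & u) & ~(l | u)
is never true.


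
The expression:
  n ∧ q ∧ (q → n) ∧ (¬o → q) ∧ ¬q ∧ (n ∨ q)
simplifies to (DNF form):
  False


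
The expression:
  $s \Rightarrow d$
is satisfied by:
  {d: True, s: False}
  {s: False, d: False}
  {s: True, d: True}


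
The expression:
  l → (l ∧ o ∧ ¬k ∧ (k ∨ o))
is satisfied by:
  {o: True, k: False, l: False}
  {k: False, l: False, o: False}
  {o: True, k: True, l: False}
  {k: True, o: False, l: False}
  {l: True, o: True, k: False}


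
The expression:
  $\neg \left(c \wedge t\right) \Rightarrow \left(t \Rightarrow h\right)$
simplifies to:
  $c \vee h \vee \neg t$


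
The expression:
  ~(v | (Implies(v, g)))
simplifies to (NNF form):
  False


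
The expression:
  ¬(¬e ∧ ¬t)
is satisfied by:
  {t: True, e: True}
  {t: True, e: False}
  {e: True, t: False}


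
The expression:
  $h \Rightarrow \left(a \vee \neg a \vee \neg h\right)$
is always true.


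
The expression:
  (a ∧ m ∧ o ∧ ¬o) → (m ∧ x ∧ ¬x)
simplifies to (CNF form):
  True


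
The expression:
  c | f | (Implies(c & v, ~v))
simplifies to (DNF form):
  True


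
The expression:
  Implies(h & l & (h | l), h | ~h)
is always true.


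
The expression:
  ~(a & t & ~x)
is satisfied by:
  {x: True, t: False, a: False}
  {t: False, a: False, x: False}
  {x: True, a: True, t: False}
  {a: True, t: False, x: False}
  {x: True, t: True, a: False}
  {t: True, x: False, a: False}
  {x: True, a: True, t: True}


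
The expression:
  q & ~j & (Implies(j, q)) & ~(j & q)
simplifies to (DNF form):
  q & ~j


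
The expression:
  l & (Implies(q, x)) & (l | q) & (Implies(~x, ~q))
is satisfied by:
  {l: True, x: True, q: False}
  {l: True, q: False, x: False}
  {l: True, x: True, q: True}


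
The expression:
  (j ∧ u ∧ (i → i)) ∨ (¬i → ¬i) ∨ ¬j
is always true.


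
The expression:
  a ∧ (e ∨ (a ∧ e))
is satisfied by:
  {a: True, e: True}


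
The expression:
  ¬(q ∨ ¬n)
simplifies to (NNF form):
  n ∧ ¬q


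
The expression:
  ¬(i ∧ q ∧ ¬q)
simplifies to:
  True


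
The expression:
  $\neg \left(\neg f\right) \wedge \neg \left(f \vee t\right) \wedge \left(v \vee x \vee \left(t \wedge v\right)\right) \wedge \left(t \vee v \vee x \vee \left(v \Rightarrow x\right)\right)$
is never true.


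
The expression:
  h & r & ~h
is never true.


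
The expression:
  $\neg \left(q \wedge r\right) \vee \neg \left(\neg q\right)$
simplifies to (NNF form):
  $\text{True}$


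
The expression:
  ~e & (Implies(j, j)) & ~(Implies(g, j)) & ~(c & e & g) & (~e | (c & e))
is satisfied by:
  {g: True, e: False, j: False}


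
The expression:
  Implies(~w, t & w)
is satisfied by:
  {w: True}


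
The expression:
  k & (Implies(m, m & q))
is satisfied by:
  {k: True, q: True, m: False}
  {k: True, m: False, q: False}
  {k: True, q: True, m: True}


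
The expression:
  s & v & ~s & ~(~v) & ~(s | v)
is never true.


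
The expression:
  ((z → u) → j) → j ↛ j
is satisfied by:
  {u: True, j: False, z: False}
  {u: False, j: False, z: False}
  {z: True, u: True, j: False}


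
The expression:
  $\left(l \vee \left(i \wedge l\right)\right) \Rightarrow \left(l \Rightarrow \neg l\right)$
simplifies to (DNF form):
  $\neg l$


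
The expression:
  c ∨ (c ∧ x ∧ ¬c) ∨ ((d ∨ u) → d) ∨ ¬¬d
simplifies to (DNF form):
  c ∨ d ∨ ¬u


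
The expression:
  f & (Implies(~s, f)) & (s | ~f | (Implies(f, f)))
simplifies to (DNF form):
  f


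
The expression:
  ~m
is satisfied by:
  {m: False}


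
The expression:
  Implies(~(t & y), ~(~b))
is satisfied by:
  {b: True, t: True, y: True}
  {b: True, t: True, y: False}
  {b: True, y: True, t: False}
  {b: True, y: False, t: False}
  {t: True, y: True, b: False}


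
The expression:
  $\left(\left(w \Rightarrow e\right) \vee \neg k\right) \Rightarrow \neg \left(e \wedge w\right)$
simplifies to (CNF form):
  $\neg e \vee \neg w$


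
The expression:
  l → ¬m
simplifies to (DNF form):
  ¬l ∨ ¬m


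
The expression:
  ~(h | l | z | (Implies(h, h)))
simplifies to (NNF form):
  False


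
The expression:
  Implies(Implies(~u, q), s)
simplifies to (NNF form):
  s | (~q & ~u)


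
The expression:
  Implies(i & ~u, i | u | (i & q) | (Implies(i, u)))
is always true.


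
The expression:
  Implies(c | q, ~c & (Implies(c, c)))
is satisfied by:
  {c: False}


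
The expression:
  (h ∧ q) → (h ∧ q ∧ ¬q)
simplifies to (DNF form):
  ¬h ∨ ¬q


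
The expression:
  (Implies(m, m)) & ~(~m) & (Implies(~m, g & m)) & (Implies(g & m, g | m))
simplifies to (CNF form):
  m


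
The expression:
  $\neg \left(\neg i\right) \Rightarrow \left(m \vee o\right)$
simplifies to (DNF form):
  $m \vee o \vee \neg i$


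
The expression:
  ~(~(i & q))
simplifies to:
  i & q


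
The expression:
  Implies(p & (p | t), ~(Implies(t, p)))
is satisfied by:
  {p: False}


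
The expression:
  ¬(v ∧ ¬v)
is always true.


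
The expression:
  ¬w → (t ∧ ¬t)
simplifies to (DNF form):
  w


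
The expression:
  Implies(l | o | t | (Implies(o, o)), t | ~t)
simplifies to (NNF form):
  True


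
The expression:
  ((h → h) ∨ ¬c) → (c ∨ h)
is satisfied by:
  {c: True, h: True}
  {c: True, h: False}
  {h: True, c: False}


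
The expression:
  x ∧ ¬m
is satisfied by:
  {x: True, m: False}


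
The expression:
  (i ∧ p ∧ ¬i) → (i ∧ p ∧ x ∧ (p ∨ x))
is always true.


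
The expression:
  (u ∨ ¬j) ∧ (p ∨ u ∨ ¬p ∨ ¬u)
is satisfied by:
  {u: True, j: False}
  {j: False, u: False}
  {j: True, u: True}


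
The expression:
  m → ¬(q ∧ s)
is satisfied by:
  {s: False, m: False, q: False}
  {q: True, s: False, m: False}
  {m: True, s: False, q: False}
  {q: True, m: True, s: False}
  {s: True, q: False, m: False}
  {q: True, s: True, m: False}
  {m: True, s: True, q: False}


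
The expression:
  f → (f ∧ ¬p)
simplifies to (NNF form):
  ¬f ∨ ¬p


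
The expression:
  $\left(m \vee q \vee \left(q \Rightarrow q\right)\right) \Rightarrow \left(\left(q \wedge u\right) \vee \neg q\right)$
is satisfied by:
  {u: True, q: False}
  {q: False, u: False}
  {q: True, u: True}


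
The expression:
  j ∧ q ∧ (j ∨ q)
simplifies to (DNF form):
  j ∧ q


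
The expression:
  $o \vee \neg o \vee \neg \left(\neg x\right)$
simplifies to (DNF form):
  $\text{True}$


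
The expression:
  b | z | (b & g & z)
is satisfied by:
  {b: True, z: True}
  {b: True, z: False}
  {z: True, b: False}


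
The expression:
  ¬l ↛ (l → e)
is never true.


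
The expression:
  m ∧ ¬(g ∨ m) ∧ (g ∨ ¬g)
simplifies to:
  False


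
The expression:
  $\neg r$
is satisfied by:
  {r: False}


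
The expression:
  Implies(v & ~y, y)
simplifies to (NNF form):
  y | ~v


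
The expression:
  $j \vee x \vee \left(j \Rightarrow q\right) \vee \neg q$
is always true.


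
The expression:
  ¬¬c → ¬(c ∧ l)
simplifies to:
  ¬c ∨ ¬l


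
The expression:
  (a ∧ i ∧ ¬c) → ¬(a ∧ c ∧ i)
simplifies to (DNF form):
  True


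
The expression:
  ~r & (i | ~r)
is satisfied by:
  {r: False}


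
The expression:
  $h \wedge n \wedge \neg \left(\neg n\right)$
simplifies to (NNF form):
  $h \wedge n$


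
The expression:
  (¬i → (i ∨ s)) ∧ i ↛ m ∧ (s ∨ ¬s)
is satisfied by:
  {i: True, m: False}


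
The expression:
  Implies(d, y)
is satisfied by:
  {y: True, d: False}
  {d: False, y: False}
  {d: True, y: True}


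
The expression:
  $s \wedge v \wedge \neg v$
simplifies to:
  $\text{False}$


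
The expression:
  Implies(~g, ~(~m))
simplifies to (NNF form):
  g | m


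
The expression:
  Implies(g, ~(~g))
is always true.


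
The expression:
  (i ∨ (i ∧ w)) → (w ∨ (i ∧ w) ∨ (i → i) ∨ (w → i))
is always true.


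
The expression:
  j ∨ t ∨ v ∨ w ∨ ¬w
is always true.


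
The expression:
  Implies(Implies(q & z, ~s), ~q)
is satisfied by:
  {s: True, z: True, q: False}
  {s: True, z: False, q: False}
  {z: True, s: False, q: False}
  {s: False, z: False, q: False}
  {q: True, s: True, z: True}


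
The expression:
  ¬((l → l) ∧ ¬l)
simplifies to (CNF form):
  l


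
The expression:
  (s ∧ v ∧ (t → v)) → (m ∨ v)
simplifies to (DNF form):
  True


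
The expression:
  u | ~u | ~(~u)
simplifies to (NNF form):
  True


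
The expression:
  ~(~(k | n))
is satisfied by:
  {n: True, k: True}
  {n: True, k: False}
  {k: True, n: False}


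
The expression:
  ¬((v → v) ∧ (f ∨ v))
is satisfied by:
  {v: False, f: False}


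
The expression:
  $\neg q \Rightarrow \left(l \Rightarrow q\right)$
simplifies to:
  $q \vee \neg l$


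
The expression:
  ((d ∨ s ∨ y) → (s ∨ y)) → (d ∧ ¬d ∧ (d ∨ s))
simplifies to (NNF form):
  d ∧ ¬s ∧ ¬y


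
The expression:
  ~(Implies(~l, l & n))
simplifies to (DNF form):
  ~l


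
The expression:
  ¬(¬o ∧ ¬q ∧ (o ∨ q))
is always true.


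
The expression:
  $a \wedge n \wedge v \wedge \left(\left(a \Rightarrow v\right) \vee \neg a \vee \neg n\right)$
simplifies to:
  $a \wedge n \wedge v$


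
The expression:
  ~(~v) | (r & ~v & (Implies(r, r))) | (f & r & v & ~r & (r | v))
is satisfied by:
  {r: True, v: True}
  {r: True, v: False}
  {v: True, r: False}


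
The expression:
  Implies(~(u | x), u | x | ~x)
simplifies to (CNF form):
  True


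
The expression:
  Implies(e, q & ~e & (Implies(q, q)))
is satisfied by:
  {e: False}


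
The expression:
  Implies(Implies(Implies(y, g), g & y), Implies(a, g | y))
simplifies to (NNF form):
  True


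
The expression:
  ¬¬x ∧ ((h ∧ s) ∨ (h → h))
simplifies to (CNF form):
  x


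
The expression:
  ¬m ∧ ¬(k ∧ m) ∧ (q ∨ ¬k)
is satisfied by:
  {q: True, k: False, m: False}
  {k: False, m: False, q: False}
  {q: True, k: True, m: False}


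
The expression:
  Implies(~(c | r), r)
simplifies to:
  c | r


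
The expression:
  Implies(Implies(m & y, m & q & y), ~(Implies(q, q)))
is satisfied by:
  {m: True, y: True, q: False}


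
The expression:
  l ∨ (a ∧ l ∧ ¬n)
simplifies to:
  l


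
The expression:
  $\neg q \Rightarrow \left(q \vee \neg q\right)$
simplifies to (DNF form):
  $\text{True}$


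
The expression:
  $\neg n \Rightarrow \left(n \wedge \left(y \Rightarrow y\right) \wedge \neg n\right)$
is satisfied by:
  {n: True}


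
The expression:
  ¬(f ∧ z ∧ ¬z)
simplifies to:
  True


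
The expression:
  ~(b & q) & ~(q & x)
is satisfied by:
  {b: False, q: False, x: False}
  {x: True, b: False, q: False}
  {b: True, x: False, q: False}
  {x: True, b: True, q: False}
  {q: True, x: False, b: False}


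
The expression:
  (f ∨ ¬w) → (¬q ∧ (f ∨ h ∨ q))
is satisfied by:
  {w: True, h: True, q: False, f: False}
  {w: True, h: False, q: False, f: False}
  {h: True, f: False, w: False, q: False}
  {f: True, w: True, h: True, q: False}
  {f: True, w: True, h: False, q: False}
  {f: True, h: True, w: False, q: False}
  {f: True, h: False, w: False, q: False}
  {q: True, w: True, h: True, f: False}
  {q: True, w: True, h: False, f: False}


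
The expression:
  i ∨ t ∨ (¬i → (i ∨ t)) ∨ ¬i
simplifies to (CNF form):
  True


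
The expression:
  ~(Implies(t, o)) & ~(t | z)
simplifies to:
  False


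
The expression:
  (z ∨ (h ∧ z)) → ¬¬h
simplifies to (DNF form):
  h ∨ ¬z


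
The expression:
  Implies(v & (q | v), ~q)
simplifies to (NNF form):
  ~q | ~v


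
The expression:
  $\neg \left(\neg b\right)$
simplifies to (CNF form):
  $b$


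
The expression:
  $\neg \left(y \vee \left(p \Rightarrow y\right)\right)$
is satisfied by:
  {p: True, y: False}


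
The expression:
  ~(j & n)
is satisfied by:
  {n: False, j: False}
  {j: True, n: False}
  {n: True, j: False}


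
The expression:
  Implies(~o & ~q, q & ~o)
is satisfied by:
  {q: True, o: True}
  {q: True, o: False}
  {o: True, q: False}


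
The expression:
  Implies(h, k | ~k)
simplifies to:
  True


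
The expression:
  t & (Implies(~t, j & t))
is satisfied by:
  {t: True}


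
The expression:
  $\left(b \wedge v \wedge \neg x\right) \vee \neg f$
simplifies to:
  $\left(b \wedge v \wedge \neg x\right) \vee \neg f$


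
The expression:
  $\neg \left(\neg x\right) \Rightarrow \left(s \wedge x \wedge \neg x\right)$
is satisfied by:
  {x: False}


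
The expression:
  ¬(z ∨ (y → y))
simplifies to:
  False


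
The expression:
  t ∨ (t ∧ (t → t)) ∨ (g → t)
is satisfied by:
  {t: True, g: False}
  {g: False, t: False}
  {g: True, t: True}


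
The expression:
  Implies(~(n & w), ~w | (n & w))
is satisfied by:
  {n: True, w: False}
  {w: False, n: False}
  {w: True, n: True}


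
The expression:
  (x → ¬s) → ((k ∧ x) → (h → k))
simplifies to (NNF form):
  True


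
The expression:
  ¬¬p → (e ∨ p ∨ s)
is always true.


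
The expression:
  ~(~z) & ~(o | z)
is never true.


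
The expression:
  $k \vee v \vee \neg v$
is always true.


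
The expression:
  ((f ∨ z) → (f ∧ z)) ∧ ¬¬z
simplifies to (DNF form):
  f ∧ z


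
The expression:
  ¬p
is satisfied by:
  {p: False}


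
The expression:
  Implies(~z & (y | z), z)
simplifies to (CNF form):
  z | ~y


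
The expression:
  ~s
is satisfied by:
  {s: False}


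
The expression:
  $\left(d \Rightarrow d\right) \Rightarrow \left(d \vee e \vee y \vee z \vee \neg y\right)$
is always true.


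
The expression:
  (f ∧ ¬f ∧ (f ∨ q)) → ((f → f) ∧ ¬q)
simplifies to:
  True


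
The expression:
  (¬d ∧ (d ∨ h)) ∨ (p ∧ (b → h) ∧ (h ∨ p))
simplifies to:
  (h ∧ p) ∨ (h ∧ ¬d) ∨ (p ∧ ¬b)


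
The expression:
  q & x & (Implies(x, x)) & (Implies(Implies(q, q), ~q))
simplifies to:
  False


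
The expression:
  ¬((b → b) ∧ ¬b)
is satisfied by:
  {b: True}


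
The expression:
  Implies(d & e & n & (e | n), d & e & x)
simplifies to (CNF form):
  x | ~d | ~e | ~n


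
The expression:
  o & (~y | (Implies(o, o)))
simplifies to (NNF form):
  o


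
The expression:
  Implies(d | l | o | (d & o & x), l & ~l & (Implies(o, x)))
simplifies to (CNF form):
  ~d & ~l & ~o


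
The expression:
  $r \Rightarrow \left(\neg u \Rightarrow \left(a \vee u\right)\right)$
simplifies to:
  $a \vee u \vee \neg r$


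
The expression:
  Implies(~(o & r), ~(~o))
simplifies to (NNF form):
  o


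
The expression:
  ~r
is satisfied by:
  {r: False}


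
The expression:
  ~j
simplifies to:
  ~j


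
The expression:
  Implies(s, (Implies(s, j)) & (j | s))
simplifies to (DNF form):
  j | ~s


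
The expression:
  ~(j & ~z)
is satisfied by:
  {z: True, j: False}
  {j: False, z: False}
  {j: True, z: True}


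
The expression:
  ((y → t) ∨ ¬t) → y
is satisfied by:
  {y: True}


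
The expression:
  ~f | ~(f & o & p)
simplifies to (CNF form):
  ~f | ~o | ~p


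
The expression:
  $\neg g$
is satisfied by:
  {g: False}


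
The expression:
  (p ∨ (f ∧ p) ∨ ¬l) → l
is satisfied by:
  {l: True}


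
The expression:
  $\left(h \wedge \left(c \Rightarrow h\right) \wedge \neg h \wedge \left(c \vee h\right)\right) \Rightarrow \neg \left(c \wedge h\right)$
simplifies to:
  $\text{True}$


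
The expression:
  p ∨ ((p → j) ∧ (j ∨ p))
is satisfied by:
  {p: True, j: True}
  {p: True, j: False}
  {j: True, p: False}


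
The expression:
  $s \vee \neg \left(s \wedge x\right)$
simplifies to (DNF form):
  $\text{True}$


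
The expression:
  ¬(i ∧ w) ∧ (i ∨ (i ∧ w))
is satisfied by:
  {i: True, w: False}


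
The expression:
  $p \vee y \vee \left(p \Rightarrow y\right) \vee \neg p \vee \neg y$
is always true.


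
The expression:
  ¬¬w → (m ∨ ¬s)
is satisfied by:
  {m: True, s: False, w: False}
  {s: False, w: False, m: False}
  {w: True, m: True, s: False}
  {w: True, s: False, m: False}
  {m: True, s: True, w: False}
  {s: True, m: False, w: False}
  {w: True, s: True, m: True}


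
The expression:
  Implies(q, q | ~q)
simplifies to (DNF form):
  True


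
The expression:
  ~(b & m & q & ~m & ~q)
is always true.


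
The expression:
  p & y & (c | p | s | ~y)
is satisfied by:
  {p: True, y: True}


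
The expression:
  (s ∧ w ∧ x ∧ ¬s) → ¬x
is always true.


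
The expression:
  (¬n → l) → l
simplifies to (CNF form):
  l ∨ ¬n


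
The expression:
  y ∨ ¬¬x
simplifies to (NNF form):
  x ∨ y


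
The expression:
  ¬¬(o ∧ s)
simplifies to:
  o ∧ s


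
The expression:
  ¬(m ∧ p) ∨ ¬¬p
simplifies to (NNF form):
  True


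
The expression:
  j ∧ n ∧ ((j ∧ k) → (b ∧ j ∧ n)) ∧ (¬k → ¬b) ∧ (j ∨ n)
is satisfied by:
  {j: True, n: True, k: False, b: False}
  {b: True, k: True, j: True, n: True}


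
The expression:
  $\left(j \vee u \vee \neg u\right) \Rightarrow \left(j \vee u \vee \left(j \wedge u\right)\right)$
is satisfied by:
  {u: True, j: True}
  {u: True, j: False}
  {j: True, u: False}


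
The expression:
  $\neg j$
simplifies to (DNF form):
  $\neg j$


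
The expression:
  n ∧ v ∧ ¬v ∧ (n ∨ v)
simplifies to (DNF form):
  False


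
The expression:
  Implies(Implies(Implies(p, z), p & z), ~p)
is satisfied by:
  {p: False}


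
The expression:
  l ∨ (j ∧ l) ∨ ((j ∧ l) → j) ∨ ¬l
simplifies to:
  True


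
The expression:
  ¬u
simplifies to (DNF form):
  ¬u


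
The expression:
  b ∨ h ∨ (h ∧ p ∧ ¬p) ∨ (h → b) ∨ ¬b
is always true.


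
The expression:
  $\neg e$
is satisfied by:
  {e: False}


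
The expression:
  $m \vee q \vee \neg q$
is always true.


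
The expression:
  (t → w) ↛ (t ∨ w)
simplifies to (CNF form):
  ¬t ∧ ¬w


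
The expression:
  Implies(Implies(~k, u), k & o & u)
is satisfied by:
  {o: True, k: False, u: False}
  {k: False, u: False, o: False}
  {o: True, u: True, k: True}


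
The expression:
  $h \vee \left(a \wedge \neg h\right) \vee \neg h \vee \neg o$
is always true.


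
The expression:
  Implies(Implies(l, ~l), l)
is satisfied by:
  {l: True}


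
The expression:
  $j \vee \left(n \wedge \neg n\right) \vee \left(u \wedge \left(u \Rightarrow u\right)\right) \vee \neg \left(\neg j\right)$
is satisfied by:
  {u: True, j: True}
  {u: True, j: False}
  {j: True, u: False}


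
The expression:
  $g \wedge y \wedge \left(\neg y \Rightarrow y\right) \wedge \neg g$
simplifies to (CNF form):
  $\text{False}$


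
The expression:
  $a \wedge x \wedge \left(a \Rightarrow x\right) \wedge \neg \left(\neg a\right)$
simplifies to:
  $a \wedge x$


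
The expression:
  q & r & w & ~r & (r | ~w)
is never true.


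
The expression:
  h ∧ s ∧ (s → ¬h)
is never true.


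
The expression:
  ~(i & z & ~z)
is always true.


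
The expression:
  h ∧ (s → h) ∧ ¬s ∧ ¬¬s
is never true.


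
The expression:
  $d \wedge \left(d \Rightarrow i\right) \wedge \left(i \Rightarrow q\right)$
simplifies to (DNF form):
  $d \wedge i \wedge q$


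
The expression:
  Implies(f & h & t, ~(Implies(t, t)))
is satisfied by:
  {h: False, t: False, f: False}
  {f: True, h: False, t: False}
  {t: True, h: False, f: False}
  {f: True, t: True, h: False}
  {h: True, f: False, t: False}
  {f: True, h: True, t: False}
  {t: True, h: True, f: False}


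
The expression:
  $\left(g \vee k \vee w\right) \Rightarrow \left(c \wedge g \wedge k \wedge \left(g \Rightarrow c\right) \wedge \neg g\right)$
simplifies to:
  $\neg g \wedge \neg k \wedge \neg w$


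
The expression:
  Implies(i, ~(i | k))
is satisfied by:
  {i: False}


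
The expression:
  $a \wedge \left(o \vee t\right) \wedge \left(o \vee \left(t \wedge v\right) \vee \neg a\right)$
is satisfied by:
  {o: True, v: True, a: True, t: True}
  {o: True, v: True, a: True, t: False}
  {o: True, a: True, t: True, v: False}
  {o: True, a: True, t: False, v: False}
  {v: True, a: True, t: True, o: False}


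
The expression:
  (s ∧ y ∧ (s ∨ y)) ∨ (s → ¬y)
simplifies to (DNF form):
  True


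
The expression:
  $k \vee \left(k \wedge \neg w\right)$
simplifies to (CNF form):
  $k$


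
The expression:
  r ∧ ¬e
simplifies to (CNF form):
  r ∧ ¬e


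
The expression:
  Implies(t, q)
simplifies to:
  q | ~t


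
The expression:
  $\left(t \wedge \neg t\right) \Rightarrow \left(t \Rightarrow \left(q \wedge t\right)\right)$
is always true.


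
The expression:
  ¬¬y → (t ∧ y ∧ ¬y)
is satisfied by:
  {y: False}


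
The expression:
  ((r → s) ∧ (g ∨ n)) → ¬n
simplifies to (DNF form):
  (r ∧ ¬s) ∨ ¬n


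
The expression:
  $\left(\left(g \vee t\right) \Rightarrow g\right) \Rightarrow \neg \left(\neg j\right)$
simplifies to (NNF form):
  $j \vee \left(t \wedge \neg g\right)$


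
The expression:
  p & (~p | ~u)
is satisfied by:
  {p: True, u: False}


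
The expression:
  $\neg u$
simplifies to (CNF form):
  $\neg u$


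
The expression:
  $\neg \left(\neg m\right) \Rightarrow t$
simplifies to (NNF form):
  $t \vee \neg m$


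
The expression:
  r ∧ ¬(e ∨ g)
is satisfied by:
  {r: True, g: False, e: False}


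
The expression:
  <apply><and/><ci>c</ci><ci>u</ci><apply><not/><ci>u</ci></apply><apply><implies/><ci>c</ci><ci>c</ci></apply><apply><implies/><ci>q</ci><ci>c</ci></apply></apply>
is never true.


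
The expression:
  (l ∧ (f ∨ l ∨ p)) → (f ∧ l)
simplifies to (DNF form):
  f ∨ ¬l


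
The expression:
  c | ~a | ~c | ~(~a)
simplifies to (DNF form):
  True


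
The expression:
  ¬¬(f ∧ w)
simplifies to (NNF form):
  f ∧ w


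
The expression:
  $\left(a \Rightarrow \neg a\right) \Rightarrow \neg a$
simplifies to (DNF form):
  $\text{True}$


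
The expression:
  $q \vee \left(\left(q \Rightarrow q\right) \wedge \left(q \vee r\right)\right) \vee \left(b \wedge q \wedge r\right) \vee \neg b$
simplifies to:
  $q \vee r \vee \neg b$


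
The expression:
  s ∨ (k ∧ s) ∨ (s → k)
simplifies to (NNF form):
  True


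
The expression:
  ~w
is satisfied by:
  {w: False}


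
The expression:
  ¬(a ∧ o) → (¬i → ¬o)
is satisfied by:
  {i: True, a: True, o: False}
  {i: True, o: False, a: False}
  {a: True, o: False, i: False}
  {a: False, o: False, i: False}
  {i: True, a: True, o: True}
  {i: True, o: True, a: False}
  {a: True, o: True, i: False}


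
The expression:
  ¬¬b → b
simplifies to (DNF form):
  True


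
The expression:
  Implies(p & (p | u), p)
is always true.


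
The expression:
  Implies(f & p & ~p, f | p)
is always true.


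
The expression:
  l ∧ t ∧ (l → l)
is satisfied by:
  {t: True, l: True}


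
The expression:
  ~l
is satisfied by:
  {l: False}


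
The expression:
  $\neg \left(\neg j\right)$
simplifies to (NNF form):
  $j$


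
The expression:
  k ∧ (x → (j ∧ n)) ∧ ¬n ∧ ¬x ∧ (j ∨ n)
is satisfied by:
  {k: True, j: True, x: False, n: False}


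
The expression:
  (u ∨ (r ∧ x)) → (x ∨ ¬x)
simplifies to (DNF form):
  True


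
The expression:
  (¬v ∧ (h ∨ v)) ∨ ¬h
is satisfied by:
  {h: False, v: False}
  {v: True, h: False}
  {h: True, v: False}


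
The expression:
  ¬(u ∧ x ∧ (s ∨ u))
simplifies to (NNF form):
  ¬u ∨ ¬x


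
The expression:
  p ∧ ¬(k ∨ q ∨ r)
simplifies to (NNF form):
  p ∧ ¬k ∧ ¬q ∧ ¬r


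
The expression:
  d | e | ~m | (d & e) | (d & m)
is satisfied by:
  {d: True, e: True, m: False}
  {d: True, m: False, e: False}
  {e: True, m: False, d: False}
  {e: False, m: False, d: False}
  {d: True, e: True, m: True}
  {d: True, m: True, e: False}
  {e: True, m: True, d: False}
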